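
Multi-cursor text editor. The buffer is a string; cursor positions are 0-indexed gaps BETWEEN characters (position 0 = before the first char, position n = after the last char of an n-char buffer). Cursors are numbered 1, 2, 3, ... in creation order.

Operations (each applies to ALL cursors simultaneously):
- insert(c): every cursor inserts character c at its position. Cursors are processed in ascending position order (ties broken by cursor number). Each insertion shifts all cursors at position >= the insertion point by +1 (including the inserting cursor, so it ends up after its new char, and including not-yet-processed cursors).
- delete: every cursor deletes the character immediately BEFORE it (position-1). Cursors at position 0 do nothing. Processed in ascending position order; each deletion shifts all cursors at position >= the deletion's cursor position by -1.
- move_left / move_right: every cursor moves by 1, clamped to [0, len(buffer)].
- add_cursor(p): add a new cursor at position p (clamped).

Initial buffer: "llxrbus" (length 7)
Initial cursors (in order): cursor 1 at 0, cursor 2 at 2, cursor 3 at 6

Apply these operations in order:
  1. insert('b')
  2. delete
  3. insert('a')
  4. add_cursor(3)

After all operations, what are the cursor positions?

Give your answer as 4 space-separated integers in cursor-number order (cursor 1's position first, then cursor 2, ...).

Answer: 1 4 9 3

Derivation:
After op 1 (insert('b')): buffer="bllbxrbubs" (len 10), cursors c1@1 c2@4 c3@9, authorship 1..2....3.
After op 2 (delete): buffer="llxrbus" (len 7), cursors c1@0 c2@2 c3@6, authorship .......
After op 3 (insert('a')): buffer="allaxrbuas" (len 10), cursors c1@1 c2@4 c3@9, authorship 1..2....3.
After op 4 (add_cursor(3)): buffer="allaxrbuas" (len 10), cursors c1@1 c4@3 c2@4 c3@9, authorship 1..2....3.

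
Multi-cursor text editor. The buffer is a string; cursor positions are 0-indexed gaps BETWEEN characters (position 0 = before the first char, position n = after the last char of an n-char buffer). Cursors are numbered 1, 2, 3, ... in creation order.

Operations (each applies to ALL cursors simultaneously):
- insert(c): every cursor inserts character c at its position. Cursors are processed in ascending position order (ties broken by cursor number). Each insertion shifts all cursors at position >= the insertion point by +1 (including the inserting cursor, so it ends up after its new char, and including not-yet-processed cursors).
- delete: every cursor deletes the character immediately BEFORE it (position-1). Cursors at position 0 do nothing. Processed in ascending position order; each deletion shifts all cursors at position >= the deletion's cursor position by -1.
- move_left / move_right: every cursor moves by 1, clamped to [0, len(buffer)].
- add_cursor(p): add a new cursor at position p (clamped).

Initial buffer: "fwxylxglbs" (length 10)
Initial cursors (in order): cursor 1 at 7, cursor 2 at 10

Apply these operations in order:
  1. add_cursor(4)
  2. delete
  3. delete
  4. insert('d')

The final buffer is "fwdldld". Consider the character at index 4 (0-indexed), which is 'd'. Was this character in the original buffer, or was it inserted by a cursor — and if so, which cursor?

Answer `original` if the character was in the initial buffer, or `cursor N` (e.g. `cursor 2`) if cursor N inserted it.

Answer: cursor 1

Derivation:
After op 1 (add_cursor(4)): buffer="fwxylxglbs" (len 10), cursors c3@4 c1@7 c2@10, authorship ..........
After op 2 (delete): buffer="fwxlxlb" (len 7), cursors c3@3 c1@5 c2@7, authorship .......
After op 3 (delete): buffer="fwll" (len 4), cursors c3@2 c1@3 c2@4, authorship ....
After op 4 (insert('d')): buffer="fwdldld" (len 7), cursors c3@3 c1@5 c2@7, authorship ..3.1.2
Authorship (.=original, N=cursor N): . . 3 . 1 . 2
Index 4: author = 1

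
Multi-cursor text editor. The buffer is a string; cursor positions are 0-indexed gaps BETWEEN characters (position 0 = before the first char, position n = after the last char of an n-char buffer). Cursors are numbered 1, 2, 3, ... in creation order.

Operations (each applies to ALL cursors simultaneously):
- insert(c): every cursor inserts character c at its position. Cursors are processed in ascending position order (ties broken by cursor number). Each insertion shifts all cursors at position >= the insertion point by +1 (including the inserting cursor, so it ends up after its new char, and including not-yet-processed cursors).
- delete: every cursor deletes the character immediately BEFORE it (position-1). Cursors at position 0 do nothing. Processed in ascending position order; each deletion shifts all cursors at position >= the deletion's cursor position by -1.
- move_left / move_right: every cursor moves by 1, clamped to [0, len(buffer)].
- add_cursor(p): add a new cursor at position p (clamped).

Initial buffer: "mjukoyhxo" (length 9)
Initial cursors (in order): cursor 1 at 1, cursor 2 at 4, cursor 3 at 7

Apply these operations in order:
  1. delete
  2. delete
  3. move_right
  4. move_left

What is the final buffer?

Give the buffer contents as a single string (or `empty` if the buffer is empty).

After op 1 (delete): buffer="juoyxo" (len 6), cursors c1@0 c2@2 c3@4, authorship ......
After op 2 (delete): buffer="joxo" (len 4), cursors c1@0 c2@1 c3@2, authorship ....
After op 3 (move_right): buffer="joxo" (len 4), cursors c1@1 c2@2 c3@3, authorship ....
After op 4 (move_left): buffer="joxo" (len 4), cursors c1@0 c2@1 c3@2, authorship ....

Answer: joxo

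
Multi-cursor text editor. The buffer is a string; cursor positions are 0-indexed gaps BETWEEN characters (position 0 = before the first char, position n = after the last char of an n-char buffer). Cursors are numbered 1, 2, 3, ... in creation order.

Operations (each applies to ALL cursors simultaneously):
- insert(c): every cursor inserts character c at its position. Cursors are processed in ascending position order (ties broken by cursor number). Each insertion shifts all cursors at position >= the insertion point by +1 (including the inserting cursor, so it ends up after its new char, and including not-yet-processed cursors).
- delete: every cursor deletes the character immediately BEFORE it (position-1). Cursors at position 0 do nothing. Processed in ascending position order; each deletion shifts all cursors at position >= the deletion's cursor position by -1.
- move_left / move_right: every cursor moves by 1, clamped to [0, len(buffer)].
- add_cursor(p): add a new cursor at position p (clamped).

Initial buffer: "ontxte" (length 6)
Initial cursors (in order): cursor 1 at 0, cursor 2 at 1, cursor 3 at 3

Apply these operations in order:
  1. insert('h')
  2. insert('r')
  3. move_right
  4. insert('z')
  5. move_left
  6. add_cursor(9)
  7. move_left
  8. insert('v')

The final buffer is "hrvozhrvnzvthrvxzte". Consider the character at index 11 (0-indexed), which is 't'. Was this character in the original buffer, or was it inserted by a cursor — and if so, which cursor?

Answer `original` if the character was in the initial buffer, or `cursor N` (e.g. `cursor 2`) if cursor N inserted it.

Answer: original

Derivation:
After op 1 (insert('h')): buffer="hohnthxte" (len 9), cursors c1@1 c2@3 c3@6, authorship 1.2..3...
After op 2 (insert('r')): buffer="hrohrnthrxte" (len 12), cursors c1@2 c2@5 c3@9, authorship 11.22..33...
After op 3 (move_right): buffer="hrohrnthrxte" (len 12), cursors c1@3 c2@6 c3@10, authorship 11.22..33...
After op 4 (insert('z')): buffer="hrozhrnzthrxzte" (len 15), cursors c1@4 c2@8 c3@13, authorship 11.122.2.33.3..
After op 5 (move_left): buffer="hrozhrnzthrxzte" (len 15), cursors c1@3 c2@7 c3@12, authorship 11.122.2.33.3..
After op 6 (add_cursor(9)): buffer="hrozhrnzthrxzte" (len 15), cursors c1@3 c2@7 c4@9 c3@12, authorship 11.122.2.33.3..
After op 7 (move_left): buffer="hrozhrnzthrxzte" (len 15), cursors c1@2 c2@6 c4@8 c3@11, authorship 11.122.2.33.3..
After op 8 (insert('v')): buffer="hrvozhrvnzvthrvxzte" (len 19), cursors c1@3 c2@8 c4@11 c3@15, authorship 111.1222.24.333.3..
Authorship (.=original, N=cursor N): 1 1 1 . 1 2 2 2 . 2 4 . 3 3 3 . 3 . .
Index 11: author = original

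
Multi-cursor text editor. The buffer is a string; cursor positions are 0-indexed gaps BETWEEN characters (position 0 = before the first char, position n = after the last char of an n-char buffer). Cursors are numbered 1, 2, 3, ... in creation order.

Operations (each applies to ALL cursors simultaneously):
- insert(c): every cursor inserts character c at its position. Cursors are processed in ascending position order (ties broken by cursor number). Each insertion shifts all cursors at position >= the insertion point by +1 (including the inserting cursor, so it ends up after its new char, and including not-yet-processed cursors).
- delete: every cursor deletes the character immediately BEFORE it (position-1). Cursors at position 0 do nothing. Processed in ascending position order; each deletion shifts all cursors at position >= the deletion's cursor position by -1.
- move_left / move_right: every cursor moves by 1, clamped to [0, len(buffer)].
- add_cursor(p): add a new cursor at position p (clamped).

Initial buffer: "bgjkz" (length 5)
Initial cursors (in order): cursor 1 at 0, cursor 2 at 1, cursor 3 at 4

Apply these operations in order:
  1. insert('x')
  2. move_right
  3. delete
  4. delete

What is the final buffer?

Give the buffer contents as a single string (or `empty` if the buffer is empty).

After op 1 (insert('x')): buffer="xbxgjkxz" (len 8), cursors c1@1 c2@3 c3@7, authorship 1.2...3.
After op 2 (move_right): buffer="xbxgjkxz" (len 8), cursors c1@2 c2@4 c3@8, authorship 1.2...3.
After op 3 (delete): buffer="xxjkx" (len 5), cursors c1@1 c2@2 c3@5, authorship 12..3
After op 4 (delete): buffer="jk" (len 2), cursors c1@0 c2@0 c3@2, authorship ..

Answer: jk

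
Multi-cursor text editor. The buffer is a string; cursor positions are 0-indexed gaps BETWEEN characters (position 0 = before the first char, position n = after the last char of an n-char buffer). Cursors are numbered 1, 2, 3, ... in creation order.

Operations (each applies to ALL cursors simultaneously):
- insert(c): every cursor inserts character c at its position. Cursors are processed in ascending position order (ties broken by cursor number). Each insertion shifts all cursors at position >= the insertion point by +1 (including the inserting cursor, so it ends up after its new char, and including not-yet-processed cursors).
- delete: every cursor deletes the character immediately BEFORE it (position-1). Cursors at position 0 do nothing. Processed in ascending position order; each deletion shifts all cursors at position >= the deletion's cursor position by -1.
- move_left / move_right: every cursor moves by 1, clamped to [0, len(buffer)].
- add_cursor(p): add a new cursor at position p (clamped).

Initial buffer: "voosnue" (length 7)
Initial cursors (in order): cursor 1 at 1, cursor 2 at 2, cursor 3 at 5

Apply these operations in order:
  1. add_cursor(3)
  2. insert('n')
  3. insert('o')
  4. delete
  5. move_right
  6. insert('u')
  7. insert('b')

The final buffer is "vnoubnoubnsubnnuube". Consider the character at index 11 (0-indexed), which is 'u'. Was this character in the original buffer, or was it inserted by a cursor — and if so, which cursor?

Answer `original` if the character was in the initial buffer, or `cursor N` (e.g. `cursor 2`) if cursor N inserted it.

After op 1 (add_cursor(3)): buffer="voosnue" (len 7), cursors c1@1 c2@2 c4@3 c3@5, authorship .......
After op 2 (insert('n')): buffer="vnononsnnue" (len 11), cursors c1@2 c2@4 c4@6 c3@9, authorship .1.2.4..3..
After op 3 (insert('o')): buffer="vnoonoonosnnoue" (len 15), cursors c1@3 c2@6 c4@9 c3@13, authorship .11.22.44..33..
After op 4 (delete): buffer="vnononsnnue" (len 11), cursors c1@2 c2@4 c4@6 c3@9, authorship .1.2.4..3..
After op 5 (move_right): buffer="vnononsnnue" (len 11), cursors c1@3 c2@5 c4@7 c3@10, authorship .1.2.4..3..
After op 6 (insert('u')): buffer="vnounounsunnuue" (len 15), cursors c1@4 c2@7 c4@10 c3@14, authorship .1.12.24.4.3.3.
After op 7 (insert('b')): buffer="vnoubnoubnsubnnuube" (len 19), cursors c1@5 c2@9 c4@13 c3@18, authorship .1.112.224.44.3.33.
Authorship (.=original, N=cursor N): . 1 . 1 1 2 . 2 2 4 . 4 4 . 3 . 3 3 .
Index 11: author = 4

Answer: cursor 4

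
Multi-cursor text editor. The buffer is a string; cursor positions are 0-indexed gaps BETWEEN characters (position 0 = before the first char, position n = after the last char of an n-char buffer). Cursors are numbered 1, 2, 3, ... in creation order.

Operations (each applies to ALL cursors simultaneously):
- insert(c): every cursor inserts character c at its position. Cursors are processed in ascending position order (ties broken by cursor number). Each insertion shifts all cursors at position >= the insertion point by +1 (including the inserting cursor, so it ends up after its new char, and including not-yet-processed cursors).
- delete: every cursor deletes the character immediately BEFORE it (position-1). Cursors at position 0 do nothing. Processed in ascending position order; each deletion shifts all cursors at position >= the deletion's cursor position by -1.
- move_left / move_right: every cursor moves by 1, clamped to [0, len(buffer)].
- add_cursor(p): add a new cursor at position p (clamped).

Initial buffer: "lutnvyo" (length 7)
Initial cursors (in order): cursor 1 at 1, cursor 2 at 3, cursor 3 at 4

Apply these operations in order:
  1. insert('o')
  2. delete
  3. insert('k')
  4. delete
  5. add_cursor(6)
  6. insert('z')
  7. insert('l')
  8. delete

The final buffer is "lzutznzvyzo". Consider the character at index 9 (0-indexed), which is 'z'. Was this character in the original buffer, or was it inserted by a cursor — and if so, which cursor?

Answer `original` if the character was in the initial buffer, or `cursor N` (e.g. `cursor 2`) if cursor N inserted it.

After op 1 (insert('o')): buffer="loutonovyo" (len 10), cursors c1@2 c2@5 c3@7, authorship .1..2.3...
After op 2 (delete): buffer="lutnvyo" (len 7), cursors c1@1 c2@3 c3@4, authorship .......
After op 3 (insert('k')): buffer="lkutknkvyo" (len 10), cursors c1@2 c2@5 c3@7, authorship .1..2.3...
After op 4 (delete): buffer="lutnvyo" (len 7), cursors c1@1 c2@3 c3@4, authorship .......
After op 5 (add_cursor(6)): buffer="lutnvyo" (len 7), cursors c1@1 c2@3 c3@4 c4@6, authorship .......
After op 6 (insert('z')): buffer="lzutznzvyzo" (len 11), cursors c1@2 c2@5 c3@7 c4@10, authorship .1..2.3..4.
After op 7 (insert('l')): buffer="lzlutzlnzlvyzlo" (len 15), cursors c1@3 c2@7 c3@10 c4@14, authorship .11..22.33..44.
After op 8 (delete): buffer="lzutznzvyzo" (len 11), cursors c1@2 c2@5 c3@7 c4@10, authorship .1..2.3..4.
Authorship (.=original, N=cursor N): . 1 . . 2 . 3 . . 4 .
Index 9: author = 4

Answer: cursor 4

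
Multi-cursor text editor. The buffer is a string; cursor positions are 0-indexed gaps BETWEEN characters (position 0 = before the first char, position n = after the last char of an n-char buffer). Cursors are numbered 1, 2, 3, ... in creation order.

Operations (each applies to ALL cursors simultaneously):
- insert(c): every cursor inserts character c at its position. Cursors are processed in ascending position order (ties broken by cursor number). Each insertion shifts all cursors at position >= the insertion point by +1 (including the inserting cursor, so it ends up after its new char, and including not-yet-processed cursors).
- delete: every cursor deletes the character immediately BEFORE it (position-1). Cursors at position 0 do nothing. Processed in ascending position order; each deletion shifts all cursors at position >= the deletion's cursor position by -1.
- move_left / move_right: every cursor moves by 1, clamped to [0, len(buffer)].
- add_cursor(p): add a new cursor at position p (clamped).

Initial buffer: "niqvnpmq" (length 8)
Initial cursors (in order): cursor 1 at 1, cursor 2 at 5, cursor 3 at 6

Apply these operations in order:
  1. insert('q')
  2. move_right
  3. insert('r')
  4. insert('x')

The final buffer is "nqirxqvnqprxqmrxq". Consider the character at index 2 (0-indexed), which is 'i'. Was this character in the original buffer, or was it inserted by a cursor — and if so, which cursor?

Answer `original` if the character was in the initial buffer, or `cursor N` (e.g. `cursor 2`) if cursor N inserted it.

Answer: original

Derivation:
After op 1 (insert('q')): buffer="nqiqvnqpqmq" (len 11), cursors c1@2 c2@7 c3@9, authorship .1....2.3..
After op 2 (move_right): buffer="nqiqvnqpqmq" (len 11), cursors c1@3 c2@8 c3@10, authorship .1....2.3..
After op 3 (insert('r')): buffer="nqirqvnqprqmrq" (len 14), cursors c1@4 c2@10 c3@13, authorship .1.1...2.23.3.
After op 4 (insert('x')): buffer="nqirxqvnqprxqmrxq" (len 17), cursors c1@5 c2@12 c3@16, authorship .1.11...2.223.33.
Authorship (.=original, N=cursor N): . 1 . 1 1 . . . 2 . 2 2 3 . 3 3 .
Index 2: author = original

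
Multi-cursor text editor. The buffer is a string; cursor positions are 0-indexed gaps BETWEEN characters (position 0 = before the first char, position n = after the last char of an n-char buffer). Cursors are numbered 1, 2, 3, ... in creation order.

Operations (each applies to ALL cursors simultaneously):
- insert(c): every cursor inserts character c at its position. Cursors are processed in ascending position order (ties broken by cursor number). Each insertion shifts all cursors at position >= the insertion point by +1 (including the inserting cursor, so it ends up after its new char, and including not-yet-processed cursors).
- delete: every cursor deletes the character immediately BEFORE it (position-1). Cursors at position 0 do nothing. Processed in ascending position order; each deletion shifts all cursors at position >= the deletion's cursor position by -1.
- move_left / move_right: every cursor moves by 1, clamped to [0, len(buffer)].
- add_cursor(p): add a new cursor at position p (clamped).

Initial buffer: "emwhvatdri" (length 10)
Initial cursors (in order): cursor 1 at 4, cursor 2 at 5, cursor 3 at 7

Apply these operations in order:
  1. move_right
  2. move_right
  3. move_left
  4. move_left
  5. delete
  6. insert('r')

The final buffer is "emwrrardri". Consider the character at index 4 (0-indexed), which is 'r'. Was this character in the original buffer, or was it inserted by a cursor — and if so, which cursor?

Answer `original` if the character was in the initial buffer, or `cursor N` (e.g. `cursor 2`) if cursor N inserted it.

After op 1 (move_right): buffer="emwhvatdri" (len 10), cursors c1@5 c2@6 c3@8, authorship ..........
After op 2 (move_right): buffer="emwhvatdri" (len 10), cursors c1@6 c2@7 c3@9, authorship ..........
After op 3 (move_left): buffer="emwhvatdri" (len 10), cursors c1@5 c2@6 c3@8, authorship ..........
After op 4 (move_left): buffer="emwhvatdri" (len 10), cursors c1@4 c2@5 c3@7, authorship ..........
After op 5 (delete): buffer="emwadri" (len 7), cursors c1@3 c2@3 c3@4, authorship .......
After op 6 (insert('r')): buffer="emwrrardri" (len 10), cursors c1@5 c2@5 c3@7, authorship ...12.3...
Authorship (.=original, N=cursor N): . . . 1 2 . 3 . . .
Index 4: author = 2

Answer: cursor 2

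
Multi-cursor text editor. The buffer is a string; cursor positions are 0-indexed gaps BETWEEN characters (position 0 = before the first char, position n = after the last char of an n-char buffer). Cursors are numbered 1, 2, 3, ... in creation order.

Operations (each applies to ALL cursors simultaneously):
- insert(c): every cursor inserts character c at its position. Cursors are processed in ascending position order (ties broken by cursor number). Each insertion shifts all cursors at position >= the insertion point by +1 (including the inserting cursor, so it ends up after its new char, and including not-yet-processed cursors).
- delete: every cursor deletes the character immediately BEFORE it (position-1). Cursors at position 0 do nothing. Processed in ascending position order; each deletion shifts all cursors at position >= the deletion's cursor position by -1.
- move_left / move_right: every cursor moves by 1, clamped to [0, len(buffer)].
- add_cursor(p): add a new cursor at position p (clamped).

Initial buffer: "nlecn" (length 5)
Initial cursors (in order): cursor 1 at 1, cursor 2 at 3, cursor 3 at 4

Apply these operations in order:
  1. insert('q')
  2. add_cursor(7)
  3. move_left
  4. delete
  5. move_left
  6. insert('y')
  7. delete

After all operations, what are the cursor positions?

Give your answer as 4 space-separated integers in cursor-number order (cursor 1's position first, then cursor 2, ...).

Answer: 0 1 1 1

Derivation:
After op 1 (insert('q')): buffer="nqleqcqn" (len 8), cursors c1@2 c2@5 c3@7, authorship .1..2.3.
After op 2 (add_cursor(7)): buffer="nqleqcqn" (len 8), cursors c1@2 c2@5 c3@7 c4@7, authorship .1..2.3.
After op 3 (move_left): buffer="nqleqcqn" (len 8), cursors c1@1 c2@4 c3@6 c4@6, authorship .1..2.3.
After op 4 (delete): buffer="qlqn" (len 4), cursors c1@0 c2@2 c3@2 c4@2, authorship 1.3.
After op 5 (move_left): buffer="qlqn" (len 4), cursors c1@0 c2@1 c3@1 c4@1, authorship 1.3.
After op 6 (insert('y')): buffer="yqyyylqn" (len 8), cursors c1@1 c2@5 c3@5 c4@5, authorship 11234.3.
After op 7 (delete): buffer="qlqn" (len 4), cursors c1@0 c2@1 c3@1 c4@1, authorship 1.3.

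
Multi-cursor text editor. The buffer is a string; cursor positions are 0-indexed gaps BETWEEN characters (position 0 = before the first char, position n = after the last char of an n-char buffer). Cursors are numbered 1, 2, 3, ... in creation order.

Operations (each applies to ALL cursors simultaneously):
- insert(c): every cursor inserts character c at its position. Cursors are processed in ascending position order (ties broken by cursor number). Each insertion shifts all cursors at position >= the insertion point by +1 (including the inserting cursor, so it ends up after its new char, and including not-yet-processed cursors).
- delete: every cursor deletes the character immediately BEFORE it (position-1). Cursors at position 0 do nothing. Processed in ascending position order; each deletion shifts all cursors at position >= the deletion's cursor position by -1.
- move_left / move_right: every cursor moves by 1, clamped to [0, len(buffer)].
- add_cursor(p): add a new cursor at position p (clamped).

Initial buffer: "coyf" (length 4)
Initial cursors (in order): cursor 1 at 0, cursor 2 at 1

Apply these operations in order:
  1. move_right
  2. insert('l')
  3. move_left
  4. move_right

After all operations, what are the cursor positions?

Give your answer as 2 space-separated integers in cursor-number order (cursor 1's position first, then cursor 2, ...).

After op 1 (move_right): buffer="coyf" (len 4), cursors c1@1 c2@2, authorship ....
After op 2 (insert('l')): buffer="clolyf" (len 6), cursors c1@2 c2@4, authorship .1.2..
After op 3 (move_left): buffer="clolyf" (len 6), cursors c1@1 c2@3, authorship .1.2..
After op 4 (move_right): buffer="clolyf" (len 6), cursors c1@2 c2@4, authorship .1.2..

Answer: 2 4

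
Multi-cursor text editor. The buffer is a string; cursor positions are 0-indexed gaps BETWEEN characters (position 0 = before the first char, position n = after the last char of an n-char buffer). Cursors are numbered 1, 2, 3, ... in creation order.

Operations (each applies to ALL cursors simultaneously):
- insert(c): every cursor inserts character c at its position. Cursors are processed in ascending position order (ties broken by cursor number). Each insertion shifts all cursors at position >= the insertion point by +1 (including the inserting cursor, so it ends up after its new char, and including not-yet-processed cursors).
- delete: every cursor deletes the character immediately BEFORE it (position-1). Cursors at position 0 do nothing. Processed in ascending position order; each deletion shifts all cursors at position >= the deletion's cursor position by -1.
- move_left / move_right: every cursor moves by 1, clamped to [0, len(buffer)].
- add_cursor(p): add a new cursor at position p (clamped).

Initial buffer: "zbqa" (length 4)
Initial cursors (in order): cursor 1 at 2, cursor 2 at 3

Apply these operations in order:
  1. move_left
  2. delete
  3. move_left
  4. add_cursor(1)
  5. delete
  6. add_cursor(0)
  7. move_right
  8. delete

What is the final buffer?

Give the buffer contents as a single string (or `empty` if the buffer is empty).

Answer: empty

Derivation:
After op 1 (move_left): buffer="zbqa" (len 4), cursors c1@1 c2@2, authorship ....
After op 2 (delete): buffer="qa" (len 2), cursors c1@0 c2@0, authorship ..
After op 3 (move_left): buffer="qa" (len 2), cursors c1@0 c2@0, authorship ..
After op 4 (add_cursor(1)): buffer="qa" (len 2), cursors c1@0 c2@0 c3@1, authorship ..
After op 5 (delete): buffer="a" (len 1), cursors c1@0 c2@0 c3@0, authorship .
After op 6 (add_cursor(0)): buffer="a" (len 1), cursors c1@0 c2@0 c3@0 c4@0, authorship .
After op 7 (move_right): buffer="a" (len 1), cursors c1@1 c2@1 c3@1 c4@1, authorship .
After op 8 (delete): buffer="" (len 0), cursors c1@0 c2@0 c3@0 c4@0, authorship 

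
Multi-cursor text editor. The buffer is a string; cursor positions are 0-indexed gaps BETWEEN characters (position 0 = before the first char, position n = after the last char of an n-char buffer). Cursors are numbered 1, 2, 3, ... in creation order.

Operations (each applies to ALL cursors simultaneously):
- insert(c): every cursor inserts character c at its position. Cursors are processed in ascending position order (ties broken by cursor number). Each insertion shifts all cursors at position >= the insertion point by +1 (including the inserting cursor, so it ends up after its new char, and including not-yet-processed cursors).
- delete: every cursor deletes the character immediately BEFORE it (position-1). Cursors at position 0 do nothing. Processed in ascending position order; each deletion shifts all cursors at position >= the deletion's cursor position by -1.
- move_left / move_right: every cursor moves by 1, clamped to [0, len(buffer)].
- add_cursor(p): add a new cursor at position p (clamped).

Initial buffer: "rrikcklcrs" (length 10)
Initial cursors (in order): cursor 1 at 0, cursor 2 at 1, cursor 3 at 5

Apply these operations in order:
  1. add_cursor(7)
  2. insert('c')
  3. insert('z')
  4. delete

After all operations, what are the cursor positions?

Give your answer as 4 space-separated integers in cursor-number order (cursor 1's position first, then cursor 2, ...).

Answer: 1 3 8 11

Derivation:
After op 1 (add_cursor(7)): buffer="rrikcklcrs" (len 10), cursors c1@0 c2@1 c3@5 c4@7, authorship ..........
After op 2 (insert('c')): buffer="crcrikccklccrs" (len 14), cursors c1@1 c2@3 c3@8 c4@11, authorship 1.2....3..4...
After op 3 (insert('z')): buffer="czrczrikcczklczcrs" (len 18), cursors c1@2 c2@5 c3@11 c4@15, authorship 11.22....33..44...
After op 4 (delete): buffer="crcrikccklccrs" (len 14), cursors c1@1 c2@3 c3@8 c4@11, authorship 1.2....3..4...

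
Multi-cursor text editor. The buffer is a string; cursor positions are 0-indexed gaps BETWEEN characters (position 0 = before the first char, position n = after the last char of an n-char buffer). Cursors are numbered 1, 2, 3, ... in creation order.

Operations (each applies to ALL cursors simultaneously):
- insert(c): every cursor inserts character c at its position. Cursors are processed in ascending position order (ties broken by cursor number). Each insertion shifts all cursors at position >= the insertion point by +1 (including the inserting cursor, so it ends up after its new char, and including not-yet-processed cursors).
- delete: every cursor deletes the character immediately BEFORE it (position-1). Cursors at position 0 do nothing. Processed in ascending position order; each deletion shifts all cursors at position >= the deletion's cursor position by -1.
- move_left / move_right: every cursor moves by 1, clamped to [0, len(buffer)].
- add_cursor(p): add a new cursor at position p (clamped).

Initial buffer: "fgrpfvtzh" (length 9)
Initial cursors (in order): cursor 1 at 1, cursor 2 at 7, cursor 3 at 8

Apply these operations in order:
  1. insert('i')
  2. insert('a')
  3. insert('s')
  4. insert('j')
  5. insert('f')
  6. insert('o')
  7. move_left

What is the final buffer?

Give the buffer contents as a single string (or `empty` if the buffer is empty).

Answer: fiasjfogrpfvtiasjfoziasjfoh

Derivation:
After op 1 (insert('i')): buffer="figrpfvtizih" (len 12), cursors c1@2 c2@9 c3@11, authorship .1......2.3.
After op 2 (insert('a')): buffer="fiagrpfvtiaziah" (len 15), cursors c1@3 c2@11 c3@14, authorship .11......22.33.
After op 3 (insert('s')): buffer="fiasgrpfvtiasziash" (len 18), cursors c1@4 c2@13 c3@17, authorship .111......222.333.
After op 4 (insert('j')): buffer="fiasjgrpfvtiasjziasjh" (len 21), cursors c1@5 c2@15 c3@20, authorship .1111......2222.3333.
After op 5 (insert('f')): buffer="fiasjfgrpfvtiasjfziasjfh" (len 24), cursors c1@6 c2@17 c3@23, authorship .11111......22222.33333.
After op 6 (insert('o')): buffer="fiasjfogrpfvtiasjfoziasjfoh" (len 27), cursors c1@7 c2@19 c3@26, authorship .111111......222222.333333.
After op 7 (move_left): buffer="fiasjfogrpfvtiasjfoziasjfoh" (len 27), cursors c1@6 c2@18 c3@25, authorship .111111......222222.333333.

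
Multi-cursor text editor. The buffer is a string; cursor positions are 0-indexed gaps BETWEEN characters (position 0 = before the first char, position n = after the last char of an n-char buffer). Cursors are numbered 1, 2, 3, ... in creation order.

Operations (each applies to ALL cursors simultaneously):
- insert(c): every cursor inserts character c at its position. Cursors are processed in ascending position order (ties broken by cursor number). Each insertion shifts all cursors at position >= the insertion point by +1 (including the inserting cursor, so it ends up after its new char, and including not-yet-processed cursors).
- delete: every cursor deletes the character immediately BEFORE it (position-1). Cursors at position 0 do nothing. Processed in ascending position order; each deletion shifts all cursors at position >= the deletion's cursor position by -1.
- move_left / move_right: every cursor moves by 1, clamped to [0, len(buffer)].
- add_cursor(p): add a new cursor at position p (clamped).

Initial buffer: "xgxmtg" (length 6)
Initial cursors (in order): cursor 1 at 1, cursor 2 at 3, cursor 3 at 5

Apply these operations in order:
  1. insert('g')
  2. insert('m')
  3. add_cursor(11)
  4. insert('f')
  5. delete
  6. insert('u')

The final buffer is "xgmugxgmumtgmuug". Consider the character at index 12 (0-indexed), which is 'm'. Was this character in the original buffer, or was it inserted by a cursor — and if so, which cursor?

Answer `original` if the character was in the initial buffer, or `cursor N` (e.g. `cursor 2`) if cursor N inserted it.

Answer: cursor 3

Derivation:
After op 1 (insert('g')): buffer="xggxgmtgg" (len 9), cursors c1@2 c2@5 c3@8, authorship .1..2..3.
After op 2 (insert('m')): buffer="xgmgxgmmtgmg" (len 12), cursors c1@3 c2@7 c3@11, authorship .11..22..33.
After op 3 (add_cursor(11)): buffer="xgmgxgmmtgmg" (len 12), cursors c1@3 c2@7 c3@11 c4@11, authorship .11..22..33.
After op 4 (insert('f')): buffer="xgmfgxgmfmtgmffg" (len 16), cursors c1@4 c2@9 c3@15 c4@15, authorship .111..222..3334.
After op 5 (delete): buffer="xgmgxgmmtgmg" (len 12), cursors c1@3 c2@7 c3@11 c4@11, authorship .11..22..33.
After op 6 (insert('u')): buffer="xgmugxgmumtgmuug" (len 16), cursors c1@4 c2@9 c3@15 c4@15, authorship .111..222..3334.
Authorship (.=original, N=cursor N): . 1 1 1 . . 2 2 2 . . 3 3 3 4 .
Index 12: author = 3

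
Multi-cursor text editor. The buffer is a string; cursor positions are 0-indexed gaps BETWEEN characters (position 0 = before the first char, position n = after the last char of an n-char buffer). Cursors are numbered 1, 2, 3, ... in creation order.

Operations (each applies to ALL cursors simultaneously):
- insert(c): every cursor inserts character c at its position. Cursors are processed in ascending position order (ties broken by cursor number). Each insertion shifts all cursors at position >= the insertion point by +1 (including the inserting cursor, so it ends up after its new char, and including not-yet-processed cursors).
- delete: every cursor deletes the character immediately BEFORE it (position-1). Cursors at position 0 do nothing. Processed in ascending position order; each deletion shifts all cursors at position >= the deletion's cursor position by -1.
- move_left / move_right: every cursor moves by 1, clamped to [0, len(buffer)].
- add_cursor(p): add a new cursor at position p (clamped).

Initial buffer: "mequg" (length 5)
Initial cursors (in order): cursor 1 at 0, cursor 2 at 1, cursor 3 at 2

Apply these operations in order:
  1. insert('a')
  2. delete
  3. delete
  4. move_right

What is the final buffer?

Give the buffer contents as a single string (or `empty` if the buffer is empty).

After op 1 (insert('a')): buffer="amaeaqug" (len 8), cursors c1@1 c2@3 c3@5, authorship 1.2.3...
After op 2 (delete): buffer="mequg" (len 5), cursors c1@0 c2@1 c3@2, authorship .....
After op 3 (delete): buffer="qug" (len 3), cursors c1@0 c2@0 c3@0, authorship ...
After op 4 (move_right): buffer="qug" (len 3), cursors c1@1 c2@1 c3@1, authorship ...

Answer: qug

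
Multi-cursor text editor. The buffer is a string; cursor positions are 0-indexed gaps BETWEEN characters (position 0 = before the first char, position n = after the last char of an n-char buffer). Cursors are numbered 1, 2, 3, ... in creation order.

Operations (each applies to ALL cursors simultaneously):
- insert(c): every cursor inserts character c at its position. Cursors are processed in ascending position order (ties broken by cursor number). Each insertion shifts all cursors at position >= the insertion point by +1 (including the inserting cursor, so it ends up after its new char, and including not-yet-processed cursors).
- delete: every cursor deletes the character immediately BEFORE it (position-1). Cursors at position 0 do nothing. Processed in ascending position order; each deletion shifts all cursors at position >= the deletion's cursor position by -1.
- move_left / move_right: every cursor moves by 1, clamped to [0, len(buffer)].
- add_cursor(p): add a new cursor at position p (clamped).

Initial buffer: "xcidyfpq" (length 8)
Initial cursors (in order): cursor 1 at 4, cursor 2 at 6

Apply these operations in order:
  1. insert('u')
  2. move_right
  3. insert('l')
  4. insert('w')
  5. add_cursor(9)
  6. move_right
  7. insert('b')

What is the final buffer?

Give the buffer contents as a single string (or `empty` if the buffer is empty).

Answer: xciduylwfbubplwqb

Derivation:
After op 1 (insert('u')): buffer="xciduyfupq" (len 10), cursors c1@5 c2@8, authorship ....1..2..
After op 2 (move_right): buffer="xciduyfupq" (len 10), cursors c1@6 c2@9, authorship ....1..2..
After op 3 (insert('l')): buffer="xciduylfuplq" (len 12), cursors c1@7 c2@11, authorship ....1.1.2.2.
After op 4 (insert('w')): buffer="xciduylwfuplwq" (len 14), cursors c1@8 c2@13, authorship ....1.11.2.22.
After op 5 (add_cursor(9)): buffer="xciduylwfuplwq" (len 14), cursors c1@8 c3@9 c2@13, authorship ....1.11.2.22.
After op 6 (move_right): buffer="xciduylwfuplwq" (len 14), cursors c1@9 c3@10 c2@14, authorship ....1.11.2.22.
After op 7 (insert('b')): buffer="xciduylwfbubplwqb" (len 17), cursors c1@10 c3@12 c2@17, authorship ....1.11.123.22.2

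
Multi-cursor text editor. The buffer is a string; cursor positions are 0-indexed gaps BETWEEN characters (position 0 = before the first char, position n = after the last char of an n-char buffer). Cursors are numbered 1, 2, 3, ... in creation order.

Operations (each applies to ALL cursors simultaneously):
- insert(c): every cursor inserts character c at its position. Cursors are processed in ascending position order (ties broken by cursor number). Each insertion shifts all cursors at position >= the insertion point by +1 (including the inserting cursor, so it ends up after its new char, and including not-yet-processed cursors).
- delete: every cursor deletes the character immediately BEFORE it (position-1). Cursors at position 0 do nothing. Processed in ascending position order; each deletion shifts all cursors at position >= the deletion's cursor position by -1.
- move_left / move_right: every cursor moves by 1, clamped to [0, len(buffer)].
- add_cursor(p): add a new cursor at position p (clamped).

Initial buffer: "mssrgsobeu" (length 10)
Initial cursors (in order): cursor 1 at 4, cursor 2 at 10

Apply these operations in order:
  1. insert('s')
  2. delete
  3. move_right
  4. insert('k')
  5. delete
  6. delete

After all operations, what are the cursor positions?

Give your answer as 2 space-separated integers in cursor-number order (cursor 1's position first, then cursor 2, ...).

After op 1 (insert('s')): buffer="mssrsgsobeus" (len 12), cursors c1@5 c2@12, authorship ....1......2
After op 2 (delete): buffer="mssrgsobeu" (len 10), cursors c1@4 c2@10, authorship ..........
After op 3 (move_right): buffer="mssrgsobeu" (len 10), cursors c1@5 c2@10, authorship ..........
After op 4 (insert('k')): buffer="mssrgksobeuk" (len 12), cursors c1@6 c2@12, authorship .....1.....2
After op 5 (delete): buffer="mssrgsobeu" (len 10), cursors c1@5 c2@10, authorship ..........
After op 6 (delete): buffer="mssrsobe" (len 8), cursors c1@4 c2@8, authorship ........

Answer: 4 8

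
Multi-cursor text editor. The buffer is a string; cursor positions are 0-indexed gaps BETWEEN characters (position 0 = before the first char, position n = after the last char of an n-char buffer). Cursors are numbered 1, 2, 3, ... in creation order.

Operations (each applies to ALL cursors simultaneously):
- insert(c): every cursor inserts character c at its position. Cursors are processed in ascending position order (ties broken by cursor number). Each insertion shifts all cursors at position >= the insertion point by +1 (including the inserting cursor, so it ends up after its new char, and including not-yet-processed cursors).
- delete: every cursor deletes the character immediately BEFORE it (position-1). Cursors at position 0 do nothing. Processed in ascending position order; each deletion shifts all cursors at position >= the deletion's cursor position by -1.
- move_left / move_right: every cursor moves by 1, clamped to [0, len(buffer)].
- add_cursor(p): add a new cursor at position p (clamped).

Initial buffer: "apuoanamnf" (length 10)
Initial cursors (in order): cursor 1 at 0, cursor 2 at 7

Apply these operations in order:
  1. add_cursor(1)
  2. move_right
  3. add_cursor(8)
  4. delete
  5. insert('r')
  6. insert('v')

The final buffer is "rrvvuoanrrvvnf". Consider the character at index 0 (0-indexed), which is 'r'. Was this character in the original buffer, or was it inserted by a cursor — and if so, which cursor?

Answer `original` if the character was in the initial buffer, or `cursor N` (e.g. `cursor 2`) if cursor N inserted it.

After op 1 (add_cursor(1)): buffer="apuoanamnf" (len 10), cursors c1@0 c3@1 c2@7, authorship ..........
After op 2 (move_right): buffer="apuoanamnf" (len 10), cursors c1@1 c3@2 c2@8, authorship ..........
After op 3 (add_cursor(8)): buffer="apuoanamnf" (len 10), cursors c1@1 c3@2 c2@8 c4@8, authorship ..........
After op 4 (delete): buffer="uoannf" (len 6), cursors c1@0 c3@0 c2@4 c4@4, authorship ......
After op 5 (insert('r')): buffer="rruoanrrnf" (len 10), cursors c1@2 c3@2 c2@8 c4@8, authorship 13....24..
After op 6 (insert('v')): buffer="rrvvuoanrrvvnf" (len 14), cursors c1@4 c3@4 c2@12 c4@12, authorship 1313....2424..
Authorship (.=original, N=cursor N): 1 3 1 3 . . . . 2 4 2 4 . .
Index 0: author = 1

Answer: cursor 1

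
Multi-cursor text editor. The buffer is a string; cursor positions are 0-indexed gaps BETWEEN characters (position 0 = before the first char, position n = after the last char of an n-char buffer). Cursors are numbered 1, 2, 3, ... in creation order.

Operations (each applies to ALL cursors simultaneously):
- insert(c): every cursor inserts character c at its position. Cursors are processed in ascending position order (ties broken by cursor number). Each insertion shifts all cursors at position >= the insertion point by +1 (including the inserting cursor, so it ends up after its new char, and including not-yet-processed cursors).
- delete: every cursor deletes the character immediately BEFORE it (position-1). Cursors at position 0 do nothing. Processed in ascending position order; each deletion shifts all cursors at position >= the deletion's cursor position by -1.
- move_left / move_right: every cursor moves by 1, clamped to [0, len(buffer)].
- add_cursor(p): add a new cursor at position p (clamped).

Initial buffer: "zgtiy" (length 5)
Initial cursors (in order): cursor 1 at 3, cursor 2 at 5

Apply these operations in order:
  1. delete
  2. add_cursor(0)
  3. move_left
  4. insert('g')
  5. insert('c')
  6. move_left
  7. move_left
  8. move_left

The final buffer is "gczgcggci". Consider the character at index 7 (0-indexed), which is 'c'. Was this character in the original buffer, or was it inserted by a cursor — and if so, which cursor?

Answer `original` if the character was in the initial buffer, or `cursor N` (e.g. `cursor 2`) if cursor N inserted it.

Answer: cursor 2

Derivation:
After op 1 (delete): buffer="zgi" (len 3), cursors c1@2 c2@3, authorship ...
After op 2 (add_cursor(0)): buffer="zgi" (len 3), cursors c3@0 c1@2 c2@3, authorship ...
After op 3 (move_left): buffer="zgi" (len 3), cursors c3@0 c1@1 c2@2, authorship ...
After op 4 (insert('g')): buffer="gzgggi" (len 6), cursors c3@1 c1@3 c2@5, authorship 3.1.2.
After op 5 (insert('c')): buffer="gczgcggci" (len 9), cursors c3@2 c1@5 c2@8, authorship 33.11.22.
After op 6 (move_left): buffer="gczgcggci" (len 9), cursors c3@1 c1@4 c2@7, authorship 33.11.22.
After op 7 (move_left): buffer="gczgcggci" (len 9), cursors c3@0 c1@3 c2@6, authorship 33.11.22.
After op 8 (move_left): buffer="gczgcggci" (len 9), cursors c3@0 c1@2 c2@5, authorship 33.11.22.
Authorship (.=original, N=cursor N): 3 3 . 1 1 . 2 2 .
Index 7: author = 2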